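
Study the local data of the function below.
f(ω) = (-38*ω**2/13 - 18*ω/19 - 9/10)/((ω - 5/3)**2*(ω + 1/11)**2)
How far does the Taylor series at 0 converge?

Denominator factor (ω + 1/11)^2: pole of order 2 at -1/11, modulus 1/11.
Denominator factor (ω - 5/3)^2: pole of order 2 at 5/3, modulus 5/3.
The radius of convergence is the smallest modulus among the singular points: 1/11.

The radius of convergence is 1/11.


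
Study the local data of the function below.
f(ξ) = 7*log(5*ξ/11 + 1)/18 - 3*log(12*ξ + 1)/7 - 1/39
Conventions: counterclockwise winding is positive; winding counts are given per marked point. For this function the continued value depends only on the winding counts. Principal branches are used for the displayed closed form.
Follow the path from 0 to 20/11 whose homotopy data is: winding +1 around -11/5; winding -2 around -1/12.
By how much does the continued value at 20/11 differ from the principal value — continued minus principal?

The rational part is single-valued and drops out of the difference; each branch term changes only by its own monodromy.
(7/18)*log(1 - ξ/(-11/5)): each positive loop around -11/5 adds 2*pi*i to the log, so winding +1 contributes (7/18)*(1)*2*pi*i = (7/9)*pi*i.
(-3/7)*log(1 - ξ/(-1/12)): each positive loop around -1/12 adds 2*pi*i to the log, so winding -2 contributes (-3/7)*(-2)*2*pi*i = (12/7)*pi*i.
Summing the contributions at ξ = 20/11 gives (157/63)*pi*i.

Continued minus principal equals (157/63)*pi*i.


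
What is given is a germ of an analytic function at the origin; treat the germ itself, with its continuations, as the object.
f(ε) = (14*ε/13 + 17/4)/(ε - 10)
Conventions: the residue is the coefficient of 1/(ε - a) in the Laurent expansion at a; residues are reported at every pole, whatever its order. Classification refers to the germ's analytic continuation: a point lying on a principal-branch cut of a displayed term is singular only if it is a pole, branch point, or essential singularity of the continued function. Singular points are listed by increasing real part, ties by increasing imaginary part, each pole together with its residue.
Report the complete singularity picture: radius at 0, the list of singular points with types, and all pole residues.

Radius of convergence at 0: 10.
At 10: a pole of order 1; residue 781/52.

Denominator factor (ε - 10): pole of order 1 at 10, modulus 10.
The radius of convergence is the smallest modulus among the singular points: 10.
At the order-1 pole 10 set g(ε) = (ε - (10))*f(ε) = 14*ε/13 + 17/4.
Simple pole: residue = g(a) at a = 10, which is 781/52.


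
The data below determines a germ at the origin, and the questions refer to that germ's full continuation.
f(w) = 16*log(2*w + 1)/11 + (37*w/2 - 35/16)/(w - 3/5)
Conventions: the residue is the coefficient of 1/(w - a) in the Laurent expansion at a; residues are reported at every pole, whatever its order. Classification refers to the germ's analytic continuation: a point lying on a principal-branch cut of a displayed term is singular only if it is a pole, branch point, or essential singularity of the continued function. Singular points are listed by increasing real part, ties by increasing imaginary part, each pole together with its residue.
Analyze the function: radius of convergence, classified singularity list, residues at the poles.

Radius of convergence at 0: 1/2.
At -1/2: a logarithmic branch point.
At 3/5: a pole of order 1; residue 713/80.

Denominator factor (w - 3/5): pole of order 1 at 3/5, modulus 3/5.
Branch term (16/11)*log(1 - w/(-1/2)): its argument vanishes at w = -1/2, a logarithmic branch point, modulus 1/2.
The radius of convergence is the smallest modulus among the singular points: 1/2.
The branch term is analytic at 3/5 and contributes nothing to the residue; only the rational part matters.
At the order-1 pole 3/5 set g(w) = (w - (3/5))*(rational part) = 37*w/2 - 35/16.
Simple pole: residue = g(a) at a = 3/5, which is 713/80.
List the singular points by increasing real part (a conjugate pair: the negative imaginary part first).


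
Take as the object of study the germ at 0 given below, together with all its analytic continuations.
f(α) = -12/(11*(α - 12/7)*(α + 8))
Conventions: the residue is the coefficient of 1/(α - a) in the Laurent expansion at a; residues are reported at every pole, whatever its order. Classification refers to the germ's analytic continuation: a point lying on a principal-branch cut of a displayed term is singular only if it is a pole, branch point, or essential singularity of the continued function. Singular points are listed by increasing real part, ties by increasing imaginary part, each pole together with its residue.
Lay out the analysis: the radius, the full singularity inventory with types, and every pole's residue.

Denominator factor (α + 8): pole of order 1 at -8, modulus 8.
Denominator factor (α - 12/7): pole of order 1 at 12/7, modulus 12/7.
The radius of convergence is the smallest modulus among the singular points: 12/7.
At the order-1 pole -8 set g(α) = (α - (-8))*f(α) = -12/(11*(α - 12/7)).
Simple pole: residue = g(a) at a = -8, which is 21/187.
At the order-1 pole 12/7 set g(α) = (α - (12/7))*f(α) = -12/(11*(α + 8)).
Simple pole: residue = g(a) at a = 12/7, which is -21/187.
List the singular points by increasing real part (a conjugate pair: the negative imaginary part first).

Radius of convergence at 0: 12/7.
At -8: a pole of order 1; residue 21/187.
At 12/7: a pole of order 1; residue -21/187.


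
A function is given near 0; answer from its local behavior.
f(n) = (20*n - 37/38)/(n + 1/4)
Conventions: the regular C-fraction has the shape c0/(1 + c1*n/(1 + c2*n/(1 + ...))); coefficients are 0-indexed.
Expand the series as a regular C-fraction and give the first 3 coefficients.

Taylor coefficients (expand at 0): a_0 = -74/19, a_1 = 1816/19, a_2 = -7264/19.
c0 = a_0 = -74/19. Peel one level at a time: if S = 1 + c*n/S' with S'(0) = 1, then c is the n-coefficient of S and S' = c*n/(S - 1).
S_1 = c0/f = 1 + (908/37)*n + (690080/1369)*n^2 + ...; c1 = 908/37.
S_2 = c1*n/(S_1 - 1) = 1 + (-760/37)*n + ...; c2 = -760/37.

The regular C-fraction coefficients are [-74/19, 908/37, -760/37].


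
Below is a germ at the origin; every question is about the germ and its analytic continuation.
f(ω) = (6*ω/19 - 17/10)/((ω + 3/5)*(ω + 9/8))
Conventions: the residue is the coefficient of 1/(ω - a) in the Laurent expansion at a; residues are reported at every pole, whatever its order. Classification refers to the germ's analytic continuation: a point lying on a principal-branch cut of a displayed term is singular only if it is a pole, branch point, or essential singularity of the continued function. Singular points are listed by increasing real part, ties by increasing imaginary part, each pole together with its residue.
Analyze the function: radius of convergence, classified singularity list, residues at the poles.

Radius of convergence at 0: 3/5.
At -9/8: a pole of order 1; residue 1562/399.
At -3/5: a pole of order 1; residue -1436/399.

Denominator factor (ω + 9/8): pole of order 1 at -9/8, modulus 9/8.
Denominator factor (ω + 3/5): pole of order 1 at -3/5, modulus 3/5.
The radius of convergence is the smallest modulus among the singular points: 3/5.
At the order-1 pole -9/8 set g(ω) = (ω - (-9/8))*f(ω) = (6*ω/19 - 17/10)/(ω + 3/5).
Simple pole: residue = g(a) at a = -9/8, which is 1562/399.
At the order-1 pole -3/5 set g(ω) = (ω - (-3/5))*f(ω) = (6*ω/19 - 17/10)/(ω + 9/8).
Simple pole: residue = g(a) at a = -3/5, which is -1436/399.
List the singular points by increasing real part (a conjugate pair: the negative imaginary part first).


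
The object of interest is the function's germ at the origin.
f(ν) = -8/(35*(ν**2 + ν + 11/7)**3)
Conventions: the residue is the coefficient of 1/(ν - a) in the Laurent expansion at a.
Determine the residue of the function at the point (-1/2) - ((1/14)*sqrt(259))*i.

The residue is -((336/253265)*sqrt(259))*i.

The factor ν**2 + ν + 11/7 splits as (ν - a)(ν - a') with a = (-1/2) - ((1/14)*sqrt(259))*i, a' = (-1/2) + ((1/14)*sqrt(259))*i. At the order-3 pole a set g(ν) = (ν - a)^3*f(ν) = [-8/35] / (ν - a')^3.
Order-3 pole: residue = g''(a)/2; g''((-1/2) - ((1/14)*sqrt(259))*i) = -((672/253265)*sqrt(259))*i, so the residue is -((336/253265)*sqrt(259))*i.


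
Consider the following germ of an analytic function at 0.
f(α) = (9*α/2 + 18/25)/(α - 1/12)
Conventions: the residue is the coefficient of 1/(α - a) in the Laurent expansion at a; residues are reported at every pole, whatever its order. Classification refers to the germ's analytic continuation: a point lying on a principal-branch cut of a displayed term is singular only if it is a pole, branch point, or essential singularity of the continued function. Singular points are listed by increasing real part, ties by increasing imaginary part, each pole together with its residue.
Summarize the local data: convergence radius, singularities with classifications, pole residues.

Radius of convergence at 0: 1/12.
At 1/12: a pole of order 1; residue 219/200.

Denominator factor (α - 1/12): pole of order 1 at 1/12, modulus 1/12.
The radius of convergence is the smallest modulus among the singular points: 1/12.
At the order-1 pole 1/12 set g(α) = (α - (1/12))*f(α) = 9*α/2 + 18/25.
Simple pole: residue = g(a) at a = 1/12, which is 219/200.


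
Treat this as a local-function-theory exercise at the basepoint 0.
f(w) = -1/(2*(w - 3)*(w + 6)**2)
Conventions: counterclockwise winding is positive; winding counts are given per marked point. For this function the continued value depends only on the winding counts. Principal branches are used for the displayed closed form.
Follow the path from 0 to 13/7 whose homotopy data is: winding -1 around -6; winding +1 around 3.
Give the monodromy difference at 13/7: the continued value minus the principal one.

Continued minus principal equals 0.

The function is rational, hence single-valued: continuing it around any pole returns the same value, so the difference is 0.


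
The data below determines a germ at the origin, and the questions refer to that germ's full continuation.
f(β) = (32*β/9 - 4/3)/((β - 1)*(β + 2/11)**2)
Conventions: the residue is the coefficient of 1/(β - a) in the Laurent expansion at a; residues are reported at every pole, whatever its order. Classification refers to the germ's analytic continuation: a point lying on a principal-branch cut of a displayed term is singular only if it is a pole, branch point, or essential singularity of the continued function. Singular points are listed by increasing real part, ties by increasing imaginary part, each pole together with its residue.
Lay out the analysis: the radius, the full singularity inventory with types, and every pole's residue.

Denominator factor (β + 2/11)^2: pole of order 2 at -2/11, modulus 2/11.
Denominator factor (β - 1): pole of order 1 at 1, modulus 1.
The radius of convergence is the smallest modulus among the singular points: 2/11.
At the order-2 pole -2/11 set g(β) = (β - (-2/11))^2*f(β) = (32*β/9 - 4/3)/(β - 1).
Order-2 pole: residue = g'(a); g'(-2/11) = -2420/1521, so the residue is -2420/1521.
At the order-1 pole 1 set g(β) = (β - (1))*f(β) = (32*β/9 - 4/3)/(β + 2/11)**2.
Simple pole: residue = g(a) at a = 1, which is 2420/1521.
List the singular points by increasing real part (a conjugate pair: the negative imaginary part first).

Radius of convergence at 0: 2/11.
At -2/11: a pole of order 2; residue -2420/1521.
At 1: a pole of order 1; residue 2420/1521.


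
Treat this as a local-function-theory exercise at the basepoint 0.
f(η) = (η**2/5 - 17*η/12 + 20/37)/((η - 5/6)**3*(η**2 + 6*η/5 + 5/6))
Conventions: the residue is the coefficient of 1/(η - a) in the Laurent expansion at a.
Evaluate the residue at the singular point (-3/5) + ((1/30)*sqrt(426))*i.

The factor η**2 + 6*η/5 + 5/6 splits as (η - a)(η - a') with a = (-3/5) + ((1/30)*sqrt(426))*i, a' = (-3/5) - ((1/30)*sqrt(426))*i. At the order-1 pole a set g(η) = (η - a)*f(η) = [(η**2/5 - 17*η/12 + 20/37)/(η - 5/6)**3] / (η - a').
Simple pole: residue = g(a) at a = (-3/5) + ((1/30)*sqrt(426))*i, which is (-27088137/139410635) + ((123120936/9898155085)*sqrt(426))*i.

The residue is (-27088137/139410635) + ((123120936/9898155085)*sqrt(426))*i.


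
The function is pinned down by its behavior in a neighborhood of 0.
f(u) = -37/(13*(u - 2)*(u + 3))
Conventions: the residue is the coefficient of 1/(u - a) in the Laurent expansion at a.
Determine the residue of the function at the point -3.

At the order-1 pole -3 set g(u) = (u - (-3))*f(u) = -37/(13*(u - 2)).
Simple pole: residue = g(a) at a = -3, which is 37/65.

The residue is 37/65.


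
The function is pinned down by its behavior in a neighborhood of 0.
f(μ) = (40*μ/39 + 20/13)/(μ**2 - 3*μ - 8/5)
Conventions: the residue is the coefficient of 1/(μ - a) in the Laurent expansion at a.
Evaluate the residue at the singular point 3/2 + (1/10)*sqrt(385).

The factor μ**2 - 3*μ - 8/5 splits as (μ - a)(μ - a') with a = 3/2 + (1/10)*sqrt(385), a' = 3/2 - (1/10)*sqrt(385). At the order-1 pole a set g(μ) = (μ - a)*f(μ) = [40*μ/39 + 20/13] / (μ - a').
Simple pole: residue = g(a) at a = 3/2 + (1/10)*sqrt(385), which is 20/39 + (40/1001)*sqrt(385).

The residue is 20/39 + (40/1001)*sqrt(385).


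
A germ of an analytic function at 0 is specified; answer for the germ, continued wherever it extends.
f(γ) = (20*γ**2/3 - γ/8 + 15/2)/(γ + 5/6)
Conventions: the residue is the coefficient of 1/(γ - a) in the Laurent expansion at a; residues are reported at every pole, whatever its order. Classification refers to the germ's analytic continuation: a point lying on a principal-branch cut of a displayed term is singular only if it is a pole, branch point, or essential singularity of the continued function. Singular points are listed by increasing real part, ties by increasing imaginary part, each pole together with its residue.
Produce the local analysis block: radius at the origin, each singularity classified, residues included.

Denominator factor (γ + 5/6): pole of order 1 at -5/6, modulus 5/6.
The radius of convergence is the smallest modulus among the singular points: 5/6.
At the order-1 pole -5/6 set g(γ) = (γ - (-5/6))*f(γ) = 20*γ**2/3 - γ/8 + 15/2.
Simple pole: residue = g(a) at a = -5/6, which is 5285/432.

Radius of convergence at 0: 5/6.
At -5/6: a pole of order 1; residue 5285/432.


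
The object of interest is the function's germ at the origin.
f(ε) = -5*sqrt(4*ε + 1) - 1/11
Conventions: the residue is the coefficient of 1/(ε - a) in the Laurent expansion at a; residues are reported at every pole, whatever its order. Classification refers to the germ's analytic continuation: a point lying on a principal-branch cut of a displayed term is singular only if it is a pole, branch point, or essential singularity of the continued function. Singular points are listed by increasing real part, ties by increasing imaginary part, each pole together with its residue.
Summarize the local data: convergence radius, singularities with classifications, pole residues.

Radius of convergence at 0: 1/4.
At -1/4: an algebraic (square-root) branch point.

Branch term (-5)*sqrt(1 - ε/(-1/4)): its argument vanishes at ε = -1/4, a square-root branch point, modulus 1/4.
The radius of convergence is the smallest modulus among the singular points: 1/4.


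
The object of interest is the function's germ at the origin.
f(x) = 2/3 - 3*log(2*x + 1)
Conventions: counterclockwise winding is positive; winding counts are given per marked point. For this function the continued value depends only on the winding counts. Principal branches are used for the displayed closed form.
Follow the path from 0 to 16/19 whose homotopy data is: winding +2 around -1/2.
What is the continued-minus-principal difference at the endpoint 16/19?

The rational part is single-valued and drops out of the difference; each branch term changes only by its own monodromy.
(-3)*log(1 - x/(-1/2)): each positive loop around -1/2 adds 2*pi*i to the log, so winding +2 contributes (-3)*(2)*2*pi*i = -(12)*pi*i.
Summing the contributions at x = 16/19 gives -(12)*pi*i.

Continued minus principal equals -(12)*pi*i.


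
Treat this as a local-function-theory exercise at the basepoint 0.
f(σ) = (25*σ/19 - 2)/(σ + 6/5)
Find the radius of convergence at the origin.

The radius of convergence is 6/5.

Denominator factor (σ + 6/5): pole of order 1 at -6/5, modulus 6/5.
The radius of convergence is the smallest modulus among the singular points: 6/5.


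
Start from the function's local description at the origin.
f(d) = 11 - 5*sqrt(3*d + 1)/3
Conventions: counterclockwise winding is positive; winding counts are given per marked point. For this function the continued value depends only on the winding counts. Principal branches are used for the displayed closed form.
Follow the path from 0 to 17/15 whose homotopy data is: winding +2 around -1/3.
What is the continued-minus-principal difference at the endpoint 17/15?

Continued minus principal equals 0.

The rational part is single-valued and drops out of the difference; each branch term changes only by its own monodromy.
(-5/3)*sqrt(1 - d/(-1/3)): winding +2 is even, the square root returns to the same sheet, contribution 0.
Summing the contributions at d = 17/15 gives 0.


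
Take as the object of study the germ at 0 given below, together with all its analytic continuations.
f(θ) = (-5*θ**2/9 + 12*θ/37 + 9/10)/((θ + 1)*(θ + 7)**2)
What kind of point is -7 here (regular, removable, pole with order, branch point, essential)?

The denominator factor θ + 7 vanishes at -7 and appears to the power 2; the numerator there equals -95213/3330, nonzero, and no other factor vanishes.
Hence a pole whose order is the multiplicity, 2.

The point is a pole of order 2.


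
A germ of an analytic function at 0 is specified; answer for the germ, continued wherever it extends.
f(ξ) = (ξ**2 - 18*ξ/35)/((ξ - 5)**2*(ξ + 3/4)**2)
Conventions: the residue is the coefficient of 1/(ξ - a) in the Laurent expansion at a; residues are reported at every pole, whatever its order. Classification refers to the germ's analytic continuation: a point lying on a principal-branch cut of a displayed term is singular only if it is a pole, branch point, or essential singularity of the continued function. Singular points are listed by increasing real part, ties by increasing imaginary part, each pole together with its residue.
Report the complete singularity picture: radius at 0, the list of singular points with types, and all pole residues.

Radius of convergence at 0: 3/4.
At -3/4: a pole of order 2; residue -21696/425845.
At 5: a pole of order 2; residue 21696/425845.

Denominator factor (ξ - 5)^2: pole of order 2 at 5, modulus 5.
Denominator factor (ξ + 3/4)^2: pole of order 2 at -3/4, modulus 3/4.
The radius of convergence is the smallest modulus among the singular points: 3/4.
At the order-2 pole -3/4 set g(ξ) = (ξ - (-3/4))^2*f(ξ) = (ξ**2 - 18*ξ/35)/(ξ - 5)**2.
Order-2 pole: residue = g'(a); g'(-3/4) = -21696/425845, so the residue is -21696/425845.
At the order-2 pole 5 set g(ξ) = (ξ - (5))^2*f(ξ) = (ξ**2 - 18*ξ/35)/(ξ + 3/4)**2.
Order-2 pole: residue = g'(a); g'(5) = 21696/425845, so the residue is 21696/425845.
List the singular points by increasing real part (a conjugate pair: the negative imaginary part first).


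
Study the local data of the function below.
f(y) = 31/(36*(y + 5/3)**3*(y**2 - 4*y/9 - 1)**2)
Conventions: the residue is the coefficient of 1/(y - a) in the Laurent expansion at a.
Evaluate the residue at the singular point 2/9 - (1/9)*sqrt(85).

The factor y**2 - 4*y/9 - 1 splits as (y - a)(y - a') with a = 2/9 - (1/9)*sqrt(85), a' = 2/9 + (1/9)*sqrt(85). At the order-2 pole a set g(y) = (y - a)^2*f(y) = [31/(36*(y + 5/3)**3)] / (y - a')^2.
Order-2 pole: residue = g'(a); g'(2/9 - (1/9)*sqrt(85)) = -1016955/2515456 - (2644083/62886400)*sqrt(85), so the residue is -1016955/2515456 - (2644083/62886400)*sqrt(85).

The residue is -1016955/2515456 - (2644083/62886400)*sqrt(85).


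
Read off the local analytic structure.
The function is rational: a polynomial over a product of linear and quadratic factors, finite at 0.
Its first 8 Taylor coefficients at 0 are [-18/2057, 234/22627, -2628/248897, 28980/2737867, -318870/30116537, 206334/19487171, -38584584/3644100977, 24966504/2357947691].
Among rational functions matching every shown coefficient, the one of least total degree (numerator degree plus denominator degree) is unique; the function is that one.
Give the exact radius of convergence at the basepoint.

No rational of total degree below 3 reproduces all 8 coefficients; solving the [0/3] Pade equations on them gives f(α) = -18/(17*(α + 1)*(α + 11)**2), whose expansion matches every shown term.
Denominator factor (α + 1): pole of order 1 at -1, modulus 1.
Denominator factor (α + 11)^2: pole of order 2 at -11, modulus 11.
The radius of convergence is the smallest modulus among the singular points: 1.

The radius of convergence is 1.


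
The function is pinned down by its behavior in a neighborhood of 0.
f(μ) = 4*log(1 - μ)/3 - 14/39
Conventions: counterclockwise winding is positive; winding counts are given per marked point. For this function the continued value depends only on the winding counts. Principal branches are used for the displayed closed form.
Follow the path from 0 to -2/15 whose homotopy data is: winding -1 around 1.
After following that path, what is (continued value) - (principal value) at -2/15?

Continued minus principal equals -(8/3)*pi*i.

The rational part is single-valued and drops out of the difference; each branch term changes only by its own monodromy.
(4/3)*log(1 - μ/(1)): each positive loop around 1 adds 2*pi*i to the log, so winding -1 contributes (4/3)*(-1)*2*pi*i = -(8/3)*pi*i.
Summing the contributions at μ = -2/15 gives -(8/3)*pi*i.


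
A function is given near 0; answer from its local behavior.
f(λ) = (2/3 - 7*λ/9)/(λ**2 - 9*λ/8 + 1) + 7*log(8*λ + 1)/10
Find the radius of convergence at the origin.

Denominator factor (λ**2 - 9*λ/8 + 1): discriminant -175/64, complex-conjugate roots (9/16) + ((5/16)*sqrt(7))*i and (9/16) - ((5/16)*sqrt(7))*i; poles of order 1, moduli 1 and 1.
Branch term (7/10)*log(1 - λ/(-1/8)): its argument vanishes at λ = -1/8, a logarithmic branch point, modulus 1/8.
The radius of convergence is the smallest modulus among the singular points: 1/8.

The radius of convergence is 1/8.


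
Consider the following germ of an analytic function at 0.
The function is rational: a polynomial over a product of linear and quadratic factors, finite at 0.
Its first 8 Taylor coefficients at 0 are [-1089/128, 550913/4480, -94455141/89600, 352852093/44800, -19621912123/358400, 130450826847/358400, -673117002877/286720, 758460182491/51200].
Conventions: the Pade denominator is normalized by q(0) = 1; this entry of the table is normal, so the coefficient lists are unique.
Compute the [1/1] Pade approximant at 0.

Taylor coefficients needed (read off): a_0 = -1089/128, a_1 = 550913/4480, a_2 = -94455141/89600.
Write the denominator as Q(ω) = 1 + q1*ω. Requiring Q*f - P = O(ω^3) with deg P <= 1 kills the coefficients of ω^2..ω^2 in Q*f:
  ω^2: a_2 + q1*a_1 = 0, i.e. -94455141/89600 + (550913/4480)*q1 = 0.
Solving this linear system: q1 = 780621/91060.
The numerator is Q*f truncated at degree 1: P0 = a_0 = -1089/128; P1 = a_1 + q1*a_0 = 4082553673/81589760.

The Pade approximant has numerator coefficients [-1089/128, 4082553673/81589760]; denominator coefficients [1, 780621/91060].


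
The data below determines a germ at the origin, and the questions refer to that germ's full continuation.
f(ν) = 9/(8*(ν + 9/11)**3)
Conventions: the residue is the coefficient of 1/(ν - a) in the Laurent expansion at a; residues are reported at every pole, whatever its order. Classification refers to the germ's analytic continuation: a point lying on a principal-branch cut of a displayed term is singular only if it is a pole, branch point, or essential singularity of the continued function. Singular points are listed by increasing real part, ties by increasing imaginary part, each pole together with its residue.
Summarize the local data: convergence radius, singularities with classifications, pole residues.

Denominator factor (ν + 9/11)^3: pole of order 3 at -9/11, modulus 9/11.
The radius of convergence is the smallest modulus among the singular points: 9/11.
At the order-3 pole -9/11 set g(ν) = (ν - (-9/11))^3*f(ν) = 9/8.
Order-3 pole: residue = g''(a)/2; g''(-9/11) = 0, so the residue is 0.

Radius of convergence at 0: 9/11.
At -9/11: a pole of order 3; residue 0.


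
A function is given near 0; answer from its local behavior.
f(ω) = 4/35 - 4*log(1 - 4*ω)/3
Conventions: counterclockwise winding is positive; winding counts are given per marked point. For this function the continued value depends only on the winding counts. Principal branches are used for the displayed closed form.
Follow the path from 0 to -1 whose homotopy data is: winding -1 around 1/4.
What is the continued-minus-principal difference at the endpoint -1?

The rational part is single-valued and drops out of the difference; each branch term changes only by its own monodromy.
(-4/3)*log(1 - ω/(1/4)): each positive loop around 1/4 adds 2*pi*i to the log, so winding -1 contributes (-4/3)*(-1)*2*pi*i = (8/3)*pi*i.
Summing the contributions at ω = -1 gives (8/3)*pi*i.

Continued minus principal equals (8/3)*pi*i.


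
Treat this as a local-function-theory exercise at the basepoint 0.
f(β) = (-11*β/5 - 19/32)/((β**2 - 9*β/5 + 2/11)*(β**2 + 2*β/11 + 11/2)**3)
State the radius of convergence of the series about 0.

Denominator factor (β**2 - 9*β/5 + 2/11): discriminant 691/275, real irrational roots 9/10 + (1/110)*sqrt(7601) and 9/10 - (1/110)*sqrt(7601); poles of order 1, moduli 9/10 + (1/110)*sqrt(7601) and 9/10 - (1/110)*sqrt(7601).
Denominator factor (β**2 + 2*β/11 + 11/2)^3: discriminant -2658/121, complex-conjugate roots (-1/11) + ((1/22)*sqrt(2658))*i and (-1/11) - ((1/22)*sqrt(2658))*i; poles of order 3, moduli (1/2)*sqrt(22) and (1/2)*sqrt(22).
The radius of convergence is the smallest modulus among the singular points: 9/10 - (1/110)*sqrt(7601).

The radius of convergence is 9/10 - (1/110)*sqrt(7601).


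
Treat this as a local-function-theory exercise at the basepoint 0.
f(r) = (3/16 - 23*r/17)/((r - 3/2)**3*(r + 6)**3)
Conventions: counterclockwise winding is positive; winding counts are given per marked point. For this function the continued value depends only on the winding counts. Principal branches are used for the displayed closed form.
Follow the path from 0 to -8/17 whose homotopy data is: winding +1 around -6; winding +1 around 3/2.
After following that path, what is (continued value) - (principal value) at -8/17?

Continued minus principal equals 0.

The function is rational, hence single-valued: continuing it around any pole returns the same value, so the difference is 0.


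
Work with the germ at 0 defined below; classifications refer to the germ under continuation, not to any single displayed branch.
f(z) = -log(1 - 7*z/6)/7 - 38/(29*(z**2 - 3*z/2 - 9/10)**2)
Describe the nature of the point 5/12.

Denominator factors: z**2 - 3*z/2 - 9/10 = -973/720 at z = 5/12 — none vanishes.
Branch term log(1 - z/(6/7)): argument at 5/12 is 37/72, nonzero, so 5/12 is not its branch point (a point on a principal cut is still regular for the continued germ).
So the germ continues analytically to 5/12.

The point is a regular point.


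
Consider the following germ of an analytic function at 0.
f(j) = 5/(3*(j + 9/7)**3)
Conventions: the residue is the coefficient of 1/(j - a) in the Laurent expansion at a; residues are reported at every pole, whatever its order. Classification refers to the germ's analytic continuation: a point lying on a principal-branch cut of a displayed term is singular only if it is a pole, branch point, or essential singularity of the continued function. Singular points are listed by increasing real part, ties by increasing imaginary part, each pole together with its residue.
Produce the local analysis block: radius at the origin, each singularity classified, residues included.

Radius of convergence at 0: 9/7.
At -9/7: a pole of order 3; residue 0.

Denominator factor (j + 9/7)^3: pole of order 3 at -9/7, modulus 9/7.
The radius of convergence is the smallest modulus among the singular points: 9/7.
At the order-3 pole -9/7 set g(j) = (j - (-9/7))^3*f(j) = 5/3.
Order-3 pole: residue = g''(a)/2; g''(-9/7) = 0, so the residue is 0.


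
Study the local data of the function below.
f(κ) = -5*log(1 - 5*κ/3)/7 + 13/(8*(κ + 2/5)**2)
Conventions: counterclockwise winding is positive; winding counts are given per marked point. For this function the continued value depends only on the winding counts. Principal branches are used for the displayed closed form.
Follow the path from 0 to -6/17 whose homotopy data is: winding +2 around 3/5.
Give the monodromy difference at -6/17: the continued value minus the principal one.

Continued minus principal equals -(20/7)*pi*i.

The rational part is single-valued and drops out of the difference; each branch term changes only by its own monodromy.
(-5/7)*log(1 - κ/(3/5)): each positive loop around 3/5 adds 2*pi*i to the log, so winding +2 contributes (-5/7)*(2)*2*pi*i = -(20/7)*pi*i.
Summing the contributions at κ = -6/17 gives -(20/7)*pi*i.


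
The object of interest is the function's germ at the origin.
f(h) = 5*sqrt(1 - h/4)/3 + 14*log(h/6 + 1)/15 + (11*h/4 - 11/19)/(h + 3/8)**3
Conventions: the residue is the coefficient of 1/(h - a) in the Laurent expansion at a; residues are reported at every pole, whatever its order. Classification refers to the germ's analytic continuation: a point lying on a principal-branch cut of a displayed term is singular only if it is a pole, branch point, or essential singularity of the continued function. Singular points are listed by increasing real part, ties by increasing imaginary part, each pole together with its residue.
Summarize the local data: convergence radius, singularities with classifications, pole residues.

Radius of convergence at 0: 3/8.
At -6: a logarithmic branch point.
At -3/8: a pole of order 3; residue 0.
At 4: an algebraic (square-root) branch point.

Denominator factor (h + 3/8)^3: pole of order 3 at -3/8, modulus 3/8.
Branch term (14/15)*log(1 - h/(-6)): its argument vanishes at h = -6, a logarithmic branch point, modulus 6.
Branch term (5/3)*sqrt(1 - h/(4)): its argument vanishes at h = 4, a square-root branch point, modulus 4.
The radius of convergence is the smallest modulus among the singular points: 3/8.
The branch terms are analytic at -3/8 and contribute nothing to the residue; only the rational part matters.
At the order-3 pole -3/8 set g(h) = (h - (-3/8))^3*(rational part) = 11*h/4 - 11/19.
Order-3 pole: residue = g''(a)/2; g''(-3/8) = 0, so the residue is 0.
List the singular points by increasing real part (a conjugate pair: the negative imaginary part first).


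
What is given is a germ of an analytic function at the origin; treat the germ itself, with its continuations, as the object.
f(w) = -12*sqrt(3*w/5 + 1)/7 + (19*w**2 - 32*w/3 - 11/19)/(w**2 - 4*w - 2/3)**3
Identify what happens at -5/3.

The term (-12/7)*sqrt(1 - w/(-5/3)) has argument 1 - -5/3/(-5/3) = 0 at -5/3: a square-root (algebraic, two-sheeted) branch point; the remaining terms are analytic or single-valued there.

The point is an algebraic (square-root) branch point.


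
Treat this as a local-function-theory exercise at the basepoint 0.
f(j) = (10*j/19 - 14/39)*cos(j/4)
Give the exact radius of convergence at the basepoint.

The radius of convergence is infinite.

The factor cos(j/4) is entire and contributes no finite singular point.
The polynomial part has no poles.
No finite singular points: the Taylor series at 0 converges everywhere.


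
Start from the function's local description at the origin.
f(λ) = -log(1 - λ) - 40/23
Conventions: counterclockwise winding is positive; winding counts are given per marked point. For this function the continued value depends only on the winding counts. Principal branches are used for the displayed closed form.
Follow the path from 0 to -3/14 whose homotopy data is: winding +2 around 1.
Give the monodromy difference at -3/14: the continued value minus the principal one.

The rational part is single-valued and drops out of the difference; each branch term changes only by its own monodromy.
(-1)*log(1 - λ/(1)): each positive loop around 1 adds 2*pi*i to the log, so winding +2 contributes (-1)*(2)*2*pi*i = -(4)*pi*i.
Summing the contributions at λ = -3/14 gives -(4)*pi*i.

Continued minus principal equals -(4)*pi*i.


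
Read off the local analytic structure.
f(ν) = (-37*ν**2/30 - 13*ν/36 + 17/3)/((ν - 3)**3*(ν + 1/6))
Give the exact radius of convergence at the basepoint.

The radius of convergence is 1/6.

Denominator factor (ν + 1/6): pole of order 1 at -1/6, modulus 1/6.
Denominator factor (ν - 3)^3: pole of order 3 at 3, modulus 3.
The radius of convergence is the smallest modulus among the singular points: 1/6.


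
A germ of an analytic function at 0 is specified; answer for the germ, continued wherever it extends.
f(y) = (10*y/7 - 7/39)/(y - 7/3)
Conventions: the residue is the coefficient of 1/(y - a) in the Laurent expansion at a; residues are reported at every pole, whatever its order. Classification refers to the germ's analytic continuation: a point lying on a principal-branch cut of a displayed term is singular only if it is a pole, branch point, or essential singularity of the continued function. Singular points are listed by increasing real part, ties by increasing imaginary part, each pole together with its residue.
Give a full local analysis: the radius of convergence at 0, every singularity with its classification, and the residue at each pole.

Radius of convergence at 0: 7/3.
At 7/3: a pole of order 1; residue 41/13.

Denominator factor (y - 7/3): pole of order 1 at 7/3, modulus 7/3.
The radius of convergence is the smallest modulus among the singular points: 7/3.
At the order-1 pole 7/3 set g(y) = (y - (7/3))*f(y) = 10*y/7 - 7/39.
Simple pole: residue = g(a) at a = 7/3, which is 41/13.


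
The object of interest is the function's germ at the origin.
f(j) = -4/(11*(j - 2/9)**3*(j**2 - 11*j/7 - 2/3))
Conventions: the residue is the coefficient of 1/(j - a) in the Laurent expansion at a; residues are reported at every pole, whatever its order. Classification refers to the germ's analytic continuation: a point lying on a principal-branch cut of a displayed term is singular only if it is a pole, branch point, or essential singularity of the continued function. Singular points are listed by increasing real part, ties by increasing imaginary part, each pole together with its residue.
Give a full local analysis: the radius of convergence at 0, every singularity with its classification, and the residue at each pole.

Denominator factor (j - 2/9)^3: pole of order 3 at 2/9, modulus 2/9.
Denominator factor (j**2 - 11*j/7 - 2/3): discriminant 755/147, real irrational roots 11/14 + (1/42)*sqrt(2265) and 11/14 - (1/42)*sqrt(2265); poles of order 1, moduli 11/14 + (1/42)*sqrt(2265) and -11/14 + (1/42)*sqrt(2265).
The radius of convergence is the smallest modulus among the singular points: 2/9.
The factor j**2 - 11*j/7 - 2/3 splits as (j - a)(j - a') with a = 11/14 - (1/42)*sqrt(2265), a' = 11/14 + (1/42)*sqrt(2265). At the order-1 pole a set g(j) = (j - a)*f(j) = [-4/(11*(j - 2/9)**3)] / (j - a').
Simple pole: residue = g(a) at a = 11/14 - (1/42)*sqrt(2265), which is -37063089/82283296 - (5995917837/683362773280)*sqrt(2265).
At the order-3 pole 2/9 set g(j) = (j - (2/9))^3*f(j) = -4/(11*(j**2 - 11*j/7 - 2/3)).
Order-3 pole: residue = g''(a)/2; g''(2/9) = 37063089/20570824, so the residue is 37063089/41141648.
The factor j**2 - 11*j/7 - 2/3 splits as (j - a)(j - a') with a = 11/14 + (1/42)*sqrt(2265), a' = 11/14 - (1/42)*sqrt(2265). At the order-1 pole a set g(j) = (j - a)*f(j) = [-4/(11*(j - 2/9)**3)] / (j - a').
Simple pole: residue = g(a) at a = 11/14 + (1/42)*sqrt(2265), which is -37063089/82283296 + (5995917837/683362773280)*sqrt(2265).
List the singular points by increasing real part (a conjugate pair: the negative imaginary part first).

Radius of convergence at 0: 2/9.
At 11/14 - (1/42)*sqrt(2265): a pole of order 1; residue -37063089/82283296 - (5995917837/683362773280)*sqrt(2265).
At 2/9: a pole of order 3; residue 37063089/41141648.
At 11/14 + (1/42)*sqrt(2265): a pole of order 1; residue -37063089/82283296 + (5995917837/683362773280)*sqrt(2265).


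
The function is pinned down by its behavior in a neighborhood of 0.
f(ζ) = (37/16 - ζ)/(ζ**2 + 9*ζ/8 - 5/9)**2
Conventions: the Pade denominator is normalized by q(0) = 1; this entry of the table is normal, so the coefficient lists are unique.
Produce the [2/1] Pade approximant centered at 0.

Taylor coefficients needed (expand at 0): a_0 = 2997/400, a_1 = 216837/8000, a_2 = 67854591/640000, a_3 = 2311697637/6400000.
Write the denominator as Q(ζ) = 1 + q1*ζ. Requiring Q*f - P = O(ζ^4) with deg P <= 2 kills the coefficients of ζ^3..ζ^3 in Q*f:
  ζ^3: a_3 + q1*a_2 = 0, i.e. 2311697637/6400000 + (67854591/640000)*q1 = 0.
Solving this linear system: q1 = -3171053/930790.
The numerator is Q*f truncated at degree 2: P0 = a_0 = 2997/400; P1 = a_1 + q1*a_0 = 1175679441/744632000; P2 = a_2 + q1*a_1 = 815024520801/59570560000.

The Pade approximant has numerator coefficients [2997/400, 1175679441/744632000, 815024520801/59570560000]; denominator coefficients [1, -3171053/930790].


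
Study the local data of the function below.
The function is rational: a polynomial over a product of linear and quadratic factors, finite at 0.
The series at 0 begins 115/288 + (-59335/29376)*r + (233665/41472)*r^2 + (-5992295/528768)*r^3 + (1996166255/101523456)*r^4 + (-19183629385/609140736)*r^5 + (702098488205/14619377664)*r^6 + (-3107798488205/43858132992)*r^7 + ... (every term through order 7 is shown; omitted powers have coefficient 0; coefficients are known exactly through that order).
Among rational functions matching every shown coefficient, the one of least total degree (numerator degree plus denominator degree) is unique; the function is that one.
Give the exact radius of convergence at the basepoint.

No rational of total degree below 5 reproduces all 8 coefficients; solving the [2/3] Pade equations on them gives f(r) = (5*r**2/3 - 29*r/17 + 23/30)/((r + 4/5)**2*(r + 3)), whose expansion matches every shown term.
Denominator factor (r + 4/5)^2: pole of order 2 at -4/5, modulus 4/5.
Denominator factor (r + 3): pole of order 1 at -3, modulus 3.
The radius of convergence is the smallest modulus among the singular points: 4/5.

The radius of convergence is 4/5.


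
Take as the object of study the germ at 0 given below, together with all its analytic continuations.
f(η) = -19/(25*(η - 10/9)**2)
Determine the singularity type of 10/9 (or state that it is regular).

The denominator factor η - 10/9 vanishes at 10/9 and appears to the power 2; the numerator there equals -19/25, nonzero, and no other factor vanishes.
Hence a pole whose order is the multiplicity, 2.

The point is a pole of order 2.


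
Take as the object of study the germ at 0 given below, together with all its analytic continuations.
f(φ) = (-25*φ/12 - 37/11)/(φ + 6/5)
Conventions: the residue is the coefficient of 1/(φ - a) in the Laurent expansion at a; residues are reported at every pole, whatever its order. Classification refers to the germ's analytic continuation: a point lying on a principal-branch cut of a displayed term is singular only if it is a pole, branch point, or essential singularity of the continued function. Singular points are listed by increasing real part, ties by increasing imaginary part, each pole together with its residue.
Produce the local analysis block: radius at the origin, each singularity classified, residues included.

Radius of convergence at 0: 6/5.
At -6/5: a pole of order 1; residue -19/22.

Denominator factor (φ + 6/5): pole of order 1 at -6/5, modulus 6/5.
The radius of convergence is the smallest modulus among the singular points: 6/5.
At the order-1 pole -6/5 set g(φ) = (φ - (-6/5))*f(φ) = -25*φ/12 - 37/11.
Simple pole: residue = g(a) at a = -6/5, which is -19/22.
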